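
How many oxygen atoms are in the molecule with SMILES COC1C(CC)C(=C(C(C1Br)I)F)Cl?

The symbol for oxygen appears 1 time in the SMILES.

1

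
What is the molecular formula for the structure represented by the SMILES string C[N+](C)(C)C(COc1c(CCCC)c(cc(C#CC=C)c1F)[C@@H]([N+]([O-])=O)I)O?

Heavy atoms from the SMILES: 20 C, 1 F, 1 I, 2 N, 4 O.
Implicit hydrogens by atom environment:
  5 × C: 2 H each → 10
  5 × C (aromatic): no H
  4 × C: 3 H each → 12
  3 × C: 1 H each → 3
  2 × C: no H
  2 × N (charge +1): no H
  2 × O: no H
  1 × C (aromatic): 1 H
  1 × F: no H
  1 × I: no H
  1 × O: 1 H
  1 × O (charge -1): no H
  Total hydrogens = 27.
Net charge +1.
Molecular formula: C20H27FIN2O4+

C20H27FIN2O4+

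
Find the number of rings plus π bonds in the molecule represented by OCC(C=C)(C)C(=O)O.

Molecular formula from the SMILES: C6H10O3.
DoU = (2C + 2 + N − H − X)/2 = (2·6 + 2 + 0 − 10 − 0)/2 = 4/2 = 2.
(Structurally: 0 ring(s) + 2 π bond(s) = 2.)

2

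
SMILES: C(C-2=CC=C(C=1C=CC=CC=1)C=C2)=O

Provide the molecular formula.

Heavy atoms from the SMILES: 13 C, 1 O.
Implicit hydrogens by atom environment:
  9 × C (aromatic): 1 H each → 9
  3 × C (aromatic): no H
  1 × C: 1 H
  1 × O: no H
  Total hydrogens = 10.
Molecular formula: C13H10O

C13H10O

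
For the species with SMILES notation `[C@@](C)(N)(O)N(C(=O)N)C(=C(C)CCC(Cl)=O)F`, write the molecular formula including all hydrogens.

Heavy atoms from the SMILES: 9 C, 1 Cl, 1 F, 3 N, 3 O.
Implicit hydrogens by atom environment:
  5 × C: no H
  2 × C: 3 H each → 6
  2 × C: 2 H each → 4
  2 × N: 2 H each → 4
  2 × O: no H
  1 × Cl: no H
  1 × F: no H
  1 × N: no H
  1 × O: 1 H
  Total hydrogens = 15.
Molecular formula: C9H15ClFN3O3

C9H15ClFN3O3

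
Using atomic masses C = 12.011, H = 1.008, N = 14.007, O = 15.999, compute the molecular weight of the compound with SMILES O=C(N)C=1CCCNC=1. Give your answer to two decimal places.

126.16

Molecular formula: C6H10N2O.
M = 6×12.011 + 10×1.008 + 2×14.007 + 1×15.999 = 126.16 g/mol.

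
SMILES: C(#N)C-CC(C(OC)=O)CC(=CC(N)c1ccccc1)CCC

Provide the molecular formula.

Heavy atoms from the SMILES: 19 C, 2 N, 2 O.
Implicit hydrogens by atom environment:
  5 × C: 2 H each → 10
  5 × C (aromatic): 1 H each → 5
  3 × C: 1 H each → 3
  3 × C: no H
  2 × C: 3 H each → 6
  2 × O: no H
  1 × C (aromatic): no H
  1 × N: 2 H
  1 × N: no H
  Total hydrogens = 26.
Molecular formula: C19H26N2O2

C19H26N2O2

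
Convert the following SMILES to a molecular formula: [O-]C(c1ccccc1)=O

Heavy atoms from the SMILES: 7 C, 2 O.
Implicit hydrogens by atom environment:
  5 × C (aromatic): 1 H each → 5
  1 × C (aromatic): no H
  1 × C: no H
  1 × O: no H
  1 × O (charge -1): no H
  Total hydrogens = 5.
Net charge -1.
Molecular formula: C7H5O2-

C7H5O2-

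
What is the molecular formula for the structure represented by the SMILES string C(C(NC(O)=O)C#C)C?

Heavy atoms from the SMILES: 6 C, 1 N, 2 O.
Implicit hydrogens by atom environment:
  2 × C: 1 H each → 2
  2 × C: no H
  1 × C: 3 H
  1 × C: 2 H
  1 × N: 1 H
  1 × O: 1 H
  1 × O: no H
  Total hydrogens = 9.
Molecular formula: C6H9NO2

C6H9NO2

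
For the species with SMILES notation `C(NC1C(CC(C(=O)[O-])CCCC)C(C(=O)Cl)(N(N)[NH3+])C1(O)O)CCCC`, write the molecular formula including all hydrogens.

Heavy atoms from the SMILES: 17 C, 1 Cl, 4 N, 5 O.
Implicit hydrogens by atom environment:
  8 × C: 2 H each → 16
  4 × C: no H
  3 × C: 1 H each → 3
  2 × C: 3 H each → 6
  2 × O: 1 H each → 2
  2 × O: no H
  1 × Cl: no H
  1 × N (charge +1): 3 H
  1 × N: 2 H
  1 × N: 1 H
  1 × N: no H
  1 × O (charge -1): no H
  Total hydrogens = 33.
Molecular formula: C17H33ClN4O5

C17H33ClN4O5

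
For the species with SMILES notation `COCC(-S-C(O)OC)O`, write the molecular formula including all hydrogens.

Heavy atoms from the SMILES: 5 C, 4 O, 1 S.
Implicit hydrogens by atom environment:
  2 × C: 3 H each → 6
  2 × C: 1 H each → 2
  2 × O: 1 H each → 2
  2 × O: no H
  1 × C: 2 H
  1 × S: no H
  Total hydrogens = 12.
Molecular formula: C5H12O4S

C5H12O4S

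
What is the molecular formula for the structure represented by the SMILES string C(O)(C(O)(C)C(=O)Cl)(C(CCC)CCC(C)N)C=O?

Heavy atoms from the SMILES: 13 C, 1 Cl, 1 N, 4 O.
Implicit hydrogens by atom environment:
  4 × C: 2 H each → 8
  3 × C: 3 H each → 9
  3 × C: 1 H each → 3
  3 × C: no H
  2 × O: 1 H each → 2
  2 × O: no H
  1 × Cl: no H
  1 × N: 2 H
  Total hydrogens = 24.
Molecular formula: C13H24ClNO4

C13H24ClNO4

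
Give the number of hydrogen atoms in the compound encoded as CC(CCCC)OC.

16

Hydrogens are implicit in SMILES; fill each atom to its normal valence:
  3 × C: 3 H each → 9
  3 × C: 2 H each → 6
  1 × C: 1 H
  1 × O: no H
  Total hydrogens = 16.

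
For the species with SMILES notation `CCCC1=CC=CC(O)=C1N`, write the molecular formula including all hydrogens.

C9H13NO

Heavy atoms from the SMILES: 9 C, 1 N, 1 O.
Implicit hydrogens by atom environment:
  3 × C (aromatic): 1 H each → 3
  3 × C (aromatic): no H
  2 × C: 2 H each → 4
  1 × C: 3 H
  1 × N: 2 H
  1 × O: 1 H
  Total hydrogens = 13.
Molecular formula: C9H13NO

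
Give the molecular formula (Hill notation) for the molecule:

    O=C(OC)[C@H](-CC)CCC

Heavy atoms from the SMILES: 8 C, 2 O.
Implicit hydrogens by atom environment:
  3 × C: 3 H each → 9
  3 × C: 2 H each → 6
  2 × O: no H
  1 × C: 1 H
  1 × C: no H
  Total hydrogens = 16.
Molecular formula: C8H16O2

C8H16O2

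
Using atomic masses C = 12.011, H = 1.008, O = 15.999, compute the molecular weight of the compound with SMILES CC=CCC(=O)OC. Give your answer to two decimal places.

114.14

Molecular formula: C6H10O2.
M = 6×12.011 + 10×1.008 + 2×15.999 = 114.14 g/mol.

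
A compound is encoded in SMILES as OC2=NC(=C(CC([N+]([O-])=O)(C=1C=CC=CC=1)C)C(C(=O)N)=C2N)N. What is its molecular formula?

Heavy atoms from the SMILES: 15 C, 5 N, 4 O.
Implicit hydrogens by atom environment:
  6 × C (aromatic): no H
  5 × C (aromatic): 1 H each → 5
  3 × N: 2 H each → 6
  2 × C: no H
  2 × O: no H
  1 × C: 3 H
  1 × C: 2 H
  1 × N (aromatic): no H
  1 × N (charge +1): no H
  1 × O: 1 H
  1 × O (charge -1): no H
  Total hydrogens = 17.
Molecular formula: C15H17N5O4

C15H17N5O4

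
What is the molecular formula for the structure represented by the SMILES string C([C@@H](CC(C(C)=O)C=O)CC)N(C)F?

C10H18FNO2

Heavy atoms from the SMILES: 10 C, 1 F, 1 N, 2 O.
Implicit hydrogens by atom environment:
  3 × C: 3 H each → 9
  3 × C: 2 H each → 6
  3 × C: 1 H each → 3
  2 × O: no H
  1 × C: no H
  1 × F: no H
  1 × N: no H
  Total hydrogens = 18.
Molecular formula: C10H18FNO2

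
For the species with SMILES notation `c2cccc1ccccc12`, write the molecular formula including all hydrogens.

C10H8

Heavy atoms from the SMILES: 10 C.
Implicit hydrogens by atom environment:
  8 × C (aromatic): 1 H each → 8
  2 × C (aromatic): no H
  Total hydrogens = 8.
Molecular formula: C10H8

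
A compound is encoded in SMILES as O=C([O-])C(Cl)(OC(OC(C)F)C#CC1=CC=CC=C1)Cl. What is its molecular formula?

Heavy atoms from the SMILES: 13 C, 2 Cl, 1 F, 4 O.
Implicit hydrogens by atom environment:
  5 × C (aromatic): 1 H each → 5
  4 × C: no H
  3 × O: no H
  2 × C: 1 H each → 2
  2 × Cl: no H
  1 × C: 3 H
  1 × C (aromatic): no H
  1 × F: no H
  1 × O (charge -1): no H
  Total hydrogens = 10.
Net charge -1.
Molecular formula: C13H10Cl2FO4-

C13H10Cl2FO4-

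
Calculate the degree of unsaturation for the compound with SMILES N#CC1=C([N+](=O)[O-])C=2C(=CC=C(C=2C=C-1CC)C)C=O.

11

Molecular formula from the SMILES: C15H12N2O3.
DoU = (2C + 2 + N − H − X)/2 = (2·15 + 2 + 2 − 12 − 0)/2 = 22/2 = 11.
(Structurally: 2 ring(s) + 9 π bond(s) = 11.)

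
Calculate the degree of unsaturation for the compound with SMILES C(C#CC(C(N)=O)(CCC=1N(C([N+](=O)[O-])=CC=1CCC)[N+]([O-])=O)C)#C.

10

Molecular formula from the SMILES: C16H18N4O5.
DoU = (2C + 2 + N − H − X)/2 = (2·16 + 2 + 4 − 18 − 0)/2 = 20/2 = 10.
(Structurally: 1 ring(s) + 9 π bond(s) = 10.)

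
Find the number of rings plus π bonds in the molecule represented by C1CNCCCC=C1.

2

Molecular formula from the SMILES: C7H13N.
DoU = (2C + 2 + N − H − X)/2 = (2·7 + 2 + 1 − 13 − 0)/2 = 4/2 = 2.
(Structurally: 1 ring(s) + 1 π bond(s) = 2.)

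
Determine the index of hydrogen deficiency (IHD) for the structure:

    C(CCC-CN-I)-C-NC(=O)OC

1

Molecular formula from the SMILES: C8H17IN2O2.
DoU = (2C + 2 + N − H − X)/2 = (2·8 + 2 + 2 − 17 − 1)/2 = 2/2 = 1.
(Structurally: 0 ring(s) + 1 π bond(s) = 1.)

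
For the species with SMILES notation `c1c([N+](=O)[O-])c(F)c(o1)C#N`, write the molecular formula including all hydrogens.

Heavy atoms from the SMILES: 5 C, 1 F, 2 N, 3 O.
Implicit hydrogens by atom environment:
  3 × C (aromatic): no H
  1 × C (aromatic): 1 H
  1 × C: no H
  1 × F: no H
  1 × N (charge +1): no H
  1 × N: no H
  1 × O (aromatic): no H
  1 × O: no H
  1 × O (charge -1): no H
  Total hydrogens = 1.
Molecular formula: C5HFN2O3

C5HFN2O3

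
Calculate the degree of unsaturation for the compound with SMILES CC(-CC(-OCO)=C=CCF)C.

2

Molecular formula from the SMILES: C9H15FO2.
DoU = (2C + 2 + N − H − X)/2 = (2·9 + 2 + 0 − 15 − 1)/2 = 4/2 = 2.
(Structurally: 0 ring(s) + 2 π bond(s) = 2.)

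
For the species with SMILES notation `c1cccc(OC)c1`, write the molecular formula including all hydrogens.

C7H8O

Heavy atoms from the SMILES: 7 C, 1 O.
Implicit hydrogens by atom environment:
  5 × C (aromatic): 1 H each → 5
  1 × C: 3 H
  1 × C (aromatic): no H
  1 × O: no H
  Total hydrogens = 8.
Molecular formula: C7H8O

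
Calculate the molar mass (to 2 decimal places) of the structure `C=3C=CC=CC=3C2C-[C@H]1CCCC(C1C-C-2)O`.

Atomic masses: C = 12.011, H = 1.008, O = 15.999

230.35

Molecular formula: C16H22O.
M = 16×12.011 + 22×1.008 + 1×15.999 = 230.35 g/mol.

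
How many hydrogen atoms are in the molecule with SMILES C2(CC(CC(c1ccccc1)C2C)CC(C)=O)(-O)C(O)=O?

Hydrogens are implicit in SMILES; fill each atom to its normal valence:
  5 × C (aromatic): 1 H each → 5
  3 × C: 2 H each → 6
  3 × C: 1 H each → 3
  3 × C: no H
  2 × C: 3 H each → 6
  2 × O: 1 H each → 2
  2 × O: no H
  1 × C (aromatic): no H
  Total hydrogens = 22.

22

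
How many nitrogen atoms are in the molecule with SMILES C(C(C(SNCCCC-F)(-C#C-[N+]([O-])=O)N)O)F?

The symbol for nitrogen appears 3 times in the SMILES.

3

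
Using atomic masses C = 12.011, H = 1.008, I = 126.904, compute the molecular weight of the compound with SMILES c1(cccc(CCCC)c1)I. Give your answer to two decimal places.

260.12

Molecular formula: C10H13I.
M = 10×12.011 + 13×1.008 + 1×126.904 = 260.12 g/mol.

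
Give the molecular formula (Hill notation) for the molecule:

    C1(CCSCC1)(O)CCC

C8H16OS

Heavy atoms from the SMILES: 8 C, 1 O, 1 S.
Implicit hydrogens by atom environment:
  6 × C: 2 H each → 12
  1 × C: 3 H
  1 × C: no H
  1 × O: 1 H
  1 × S: no H
  Total hydrogens = 16.
Molecular formula: C8H16OS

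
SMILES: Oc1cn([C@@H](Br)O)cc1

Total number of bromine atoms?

1

The symbol for bromine appears 1 time in the SMILES.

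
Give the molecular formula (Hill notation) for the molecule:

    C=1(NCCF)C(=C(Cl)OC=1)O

C6H7ClFNO2

Heavy atoms from the SMILES: 6 C, 1 Cl, 1 F, 1 N, 2 O.
Implicit hydrogens by atom environment:
  3 × C (aromatic): no H
  2 × C: 2 H each → 4
  1 × C (aromatic): 1 H
  1 × Cl: no H
  1 × F: no H
  1 × N: 1 H
  1 × O: 1 H
  1 × O (aromatic): no H
  Total hydrogens = 7.
Molecular formula: C6H7ClFNO2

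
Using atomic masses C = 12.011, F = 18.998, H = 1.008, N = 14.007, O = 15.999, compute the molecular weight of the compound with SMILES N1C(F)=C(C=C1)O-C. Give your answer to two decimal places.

Molecular formula: C5H6FNO.
M = 5×12.011 + 1×18.998 + 6×1.008 + 1×14.007 + 1×15.999 = 115.11 g/mol.

115.11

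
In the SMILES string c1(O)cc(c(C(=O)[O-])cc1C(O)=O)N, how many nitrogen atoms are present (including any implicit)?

The symbol for nitrogen appears 1 time in the SMILES.

1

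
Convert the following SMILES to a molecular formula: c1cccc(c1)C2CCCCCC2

Heavy atoms from the SMILES: 13 C.
Implicit hydrogens by atom environment:
  6 × C: 2 H each → 12
  5 × C (aromatic): 1 H each → 5
  1 × C: 1 H
  1 × C (aromatic): no H
  Total hydrogens = 18.
Molecular formula: C13H18

C13H18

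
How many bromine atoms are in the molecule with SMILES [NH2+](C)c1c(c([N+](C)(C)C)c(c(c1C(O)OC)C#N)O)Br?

1

The symbol for bromine appears 1 time in the SMILES.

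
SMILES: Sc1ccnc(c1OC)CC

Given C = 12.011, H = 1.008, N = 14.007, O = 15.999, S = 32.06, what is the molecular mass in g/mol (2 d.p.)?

169.24

Molecular formula: C8H11NOS.
M = 8×12.011 + 11×1.008 + 1×14.007 + 1×15.999 + 1×32.06 = 169.24 g/mol.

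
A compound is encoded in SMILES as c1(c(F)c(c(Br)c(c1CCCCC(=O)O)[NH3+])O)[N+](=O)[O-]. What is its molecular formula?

Heavy atoms from the SMILES: 1 Br, 11 C, 1 F, 2 N, 5 O.
Implicit hydrogens by atom environment:
  6 × C (aromatic): no H
  4 × C: 2 H each → 8
  2 × O: 1 H each → 2
  2 × O: no H
  1 × Br: no H
  1 × C: no H
  1 × F: no H
  1 × N (charge +1): 3 H
  1 × N (charge +1): no H
  1 × O (charge -1): no H
  Total hydrogens = 13.
Net charge +1.
Molecular formula: C11H13BrFN2O5+

C11H13BrFN2O5+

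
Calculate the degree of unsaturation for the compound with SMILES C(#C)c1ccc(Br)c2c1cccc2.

9

Molecular formula from the SMILES: C12H7Br.
DoU = (2C + 2 + N − H − X)/2 = (2·12 + 2 + 0 − 7 − 1)/2 = 18/2 = 9.
(Structurally: 2 ring(s) + 7 π bond(s) = 9.)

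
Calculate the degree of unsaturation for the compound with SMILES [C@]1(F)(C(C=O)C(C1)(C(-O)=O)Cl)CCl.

Molecular formula from the SMILES: C7H7Cl2FO3.
DoU = (2C + 2 + N − H − X)/2 = (2·7 + 2 + 0 − 7 − 3)/2 = 6/2 = 3.
(Structurally: 1 ring(s) + 2 π bond(s) = 3.)

3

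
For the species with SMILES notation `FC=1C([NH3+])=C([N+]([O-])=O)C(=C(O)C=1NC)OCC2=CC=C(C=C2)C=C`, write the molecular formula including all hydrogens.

C16H17FN3O4+

Heavy atoms from the SMILES: 16 C, 1 F, 3 N, 4 O.
Implicit hydrogens by atom environment:
  8 × C (aromatic): no H
  4 × C (aromatic): 1 H each → 4
  2 × C: 2 H each → 4
  2 × O: no H
  1 × C: 3 H
  1 × C: 1 H
  1 × F: no H
  1 × N (charge +1): 3 H
  1 × N: 1 H
  1 × N (charge +1): no H
  1 × O: 1 H
  1 × O (charge -1): no H
  Total hydrogens = 17.
Net charge +1.
Molecular formula: C16H17FN3O4+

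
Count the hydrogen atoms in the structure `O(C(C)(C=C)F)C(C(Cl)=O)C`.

Hydrogens are implicit in SMILES; fill each atom to its normal valence:
  2 × C: 3 H each → 6
  2 × C: 1 H each → 2
  2 × C: no H
  2 × O: no H
  1 × C: 2 H
  1 × Cl: no H
  1 × F: no H
  Total hydrogens = 10.

10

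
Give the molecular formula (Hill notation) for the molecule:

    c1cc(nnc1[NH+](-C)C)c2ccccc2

Heavy atoms from the SMILES: 12 C, 3 N.
Implicit hydrogens by atom environment:
  7 × C (aromatic): 1 H each → 7
  3 × C (aromatic): no H
  2 × C: 3 H each → 6
  2 × N (aromatic): no H
  1 × N (charge +1): 1 H
  Total hydrogens = 14.
Net charge +1.
Molecular formula: C12H14N3+

C12H14N3+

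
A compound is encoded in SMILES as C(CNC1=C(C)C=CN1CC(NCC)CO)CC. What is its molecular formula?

C14H27N3O

Heavy atoms from the SMILES: 14 C, 3 N, 1 O.
Implicit hydrogens by atom environment:
  6 × C: 2 H each → 12
  3 × C: 3 H each → 9
  2 × C (aromatic): 1 H each → 2
  2 × C (aromatic): no H
  2 × N: 1 H each → 2
  1 × C: 1 H
  1 × N (aromatic): no H
  1 × O: 1 H
  Total hydrogens = 27.
Molecular formula: C14H27N3O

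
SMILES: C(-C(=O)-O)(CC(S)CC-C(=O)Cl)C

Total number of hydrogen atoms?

13

Hydrogens are implicit in SMILES; fill each atom to its normal valence:
  3 × C: 2 H each → 6
  2 × C: 1 H each → 2
  2 × C: no H
  2 × O: no H
  1 × C: 3 H
  1 × Cl: no H
  1 × O: 1 H
  1 × S: 1 H
  Total hydrogens = 13.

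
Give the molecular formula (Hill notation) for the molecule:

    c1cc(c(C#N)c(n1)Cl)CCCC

C10H11ClN2

Heavy atoms from the SMILES: 10 C, 1 Cl, 2 N.
Implicit hydrogens by atom environment:
  3 × C: 2 H each → 6
  3 × C (aromatic): no H
  2 × C (aromatic): 1 H each → 2
  1 × C: 3 H
  1 × C: no H
  1 × Cl: no H
  1 × N (aromatic): no H
  1 × N: no H
  Total hydrogens = 11.
Molecular formula: C10H11ClN2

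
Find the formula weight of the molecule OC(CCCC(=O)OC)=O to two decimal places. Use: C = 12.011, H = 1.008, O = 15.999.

146.14

Molecular formula: C6H10O4.
M = 6×12.011 + 10×1.008 + 4×15.999 = 146.14 g/mol.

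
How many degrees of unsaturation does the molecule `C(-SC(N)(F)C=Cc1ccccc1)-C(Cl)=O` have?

Molecular formula from the SMILES: C11H11ClFNOS.
DoU = (2C + 2 + N − H − X)/2 = (2·11 + 2 + 1 − 11 − 2)/2 = 12/2 = 6.
(Structurally: 1 ring(s) + 5 π bond(s) = 6.)

6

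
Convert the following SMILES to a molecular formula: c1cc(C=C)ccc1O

C8H8O

Heavy atoms from the SMILES: 8 C, 1 O.
Implicit hydrogens by atom environment:
  4 × C (aromatic): 1 H each → 4
  2 × C (aromatic): no H
  1 × C: 2 H
  1 × C: 1 H
  1 × O: 1 H
  Total hydrogens = 8.
Molecular formula: C8H8O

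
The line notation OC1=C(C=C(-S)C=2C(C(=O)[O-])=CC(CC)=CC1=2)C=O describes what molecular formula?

Heavy atoms from the SMILES: 14 C, 4 O, 1 S.
Implicit hydrogens by atom environment:
  7 × C (aromatic): no H
  3 × C (aromatic): 1 H each → 3
  2 × O: no H
  1 × C: 3 H
  1 × C: 2 H
  1 × C: 1 H
  1 × C: no H
  1 × O: 1 H
  1 × O (charge -1): no H
  1 × S: 1 H
  Total hydrogens = 11.
Net charge -1.
Molecular formula: C14H11O4S-

C14H11O4S-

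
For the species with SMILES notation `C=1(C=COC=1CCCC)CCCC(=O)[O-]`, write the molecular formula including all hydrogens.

C12H17O3-

Heavy atoms from the SMILES: 12 C, 3 O.
Implicit hydrogens by atom environment:
  6 × C: 2 H each → 12
  2 × C (aromatic): 1 H each → 2
  2 × C (aromatic): no H
  1 × C: 3 H
  1 × C: no H
  1 × O (aromatic): no H
  1 × O: no H
  1 × O (charge -1): no H
  Total hydrogens = 17.
Net charge -1.
Molecular formula: C12H17O3-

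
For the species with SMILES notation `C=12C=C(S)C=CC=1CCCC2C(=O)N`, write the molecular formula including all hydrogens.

Heavy atoms from the SMILES: 11 C, 1 N, 1 O, 1 S.
Implicit hydrogens by atom environment:
  3 × C: 2 H each → 6
  3 × C (aromatic): 1 H each → 3
  3 × C (aromatic): no H
  1 × C: 1 H
  1 × C: no H
  1 × N: 2 H
  1 × O: no H
  1 × S: 1 H
  Total hydrogens = 13.
Molecular formula: C11H13NOS

C11H13NOS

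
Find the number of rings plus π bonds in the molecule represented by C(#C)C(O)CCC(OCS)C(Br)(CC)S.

2

Molecular formula from the SMILES: C10H17BrO2S2.
DoU = (2C + 2 + N − H − X)/2 = (2·10 + 2 + 0 − 17 − 1)/2 = 4/2 = 2.
(Structurally: 0 ring(s) + 2 π bond(s) = 2.)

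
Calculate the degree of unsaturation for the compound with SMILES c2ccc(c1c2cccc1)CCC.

Molecular formula from the SMILES: C13H14.
DoU = (2C + 2 + N − H − X)/2 = (2·13 + 2 + 0 − 14 − 0)/2 = 14/2 = 7.
(Structurally: 2 ring(s) + 5 π bond(s) = 7.)

7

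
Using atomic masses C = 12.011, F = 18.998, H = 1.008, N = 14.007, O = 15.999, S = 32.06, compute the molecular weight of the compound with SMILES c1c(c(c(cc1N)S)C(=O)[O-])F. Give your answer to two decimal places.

186.18

Molecular formula: C7H5FNO2S-.
M = 7×12.011 + 1×18.998 + 5×1.008 + 1×14.007 + 2×15.999 + 1×32.06 = 186.18 g/mol.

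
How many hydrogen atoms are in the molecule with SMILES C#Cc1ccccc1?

6

Hydrogens are implicit in SMILES; fill each atom to its normal valence:
  5 × C (aromatic): 1 H each → 5
  1 × C: 1 H
  1 × C (aromatic): no H
  1 × C: no H
  Total hydrogens = 6.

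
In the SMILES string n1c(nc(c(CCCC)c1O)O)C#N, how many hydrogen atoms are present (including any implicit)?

11

Hydrogens are implicit in SMILES; fill each atom to its normal valence:
  4 × C (aromatic): no H
  3 × C: 2 H each → 6
  2 × N (aromatic): no H
  2 × O: 1 H each → 2
  1 × C: 3 H
  1 × C: no H
  1 × N: no H
  Total hydrogens = 11.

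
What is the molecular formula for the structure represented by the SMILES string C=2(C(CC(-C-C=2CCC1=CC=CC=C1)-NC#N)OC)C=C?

Heavy atoms from the SMILES: 18 C, 2 N, 1 O.
Implicit hydrogens by atom environment:
  5 × C: 2 H each → 10
  5 × C (aromatic): 1 H each → 5
  3 × C: 1 H each → 3
  3 × C: no H
  1 × C: 3 H
  1 × C (aromatic): no H
  1 × N: 1 H
  1 × N: no H
  1 × O: no H
  Total hydrogens = 22.
Molecular formula: C18H22N2O

C18H22N2O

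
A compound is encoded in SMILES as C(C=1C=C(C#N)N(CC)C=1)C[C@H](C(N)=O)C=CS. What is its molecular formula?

Heavy atoms from the SMILES: 13 C, 3 N, 1 O, 1 S.
Implicit hydrogens by atom environment:
  3 × C: 2 H each → 6
  3 × C: 1 H each → 3
  2 × C (aromatic): 1 H each → 2
  2 × C (aromatic): no H
  2 × C: no H
  1 × C: 3 H
  1 × N: 2 H
  1 × N (aromatic): no H
  1 × N: no H
  1 × O: no H
  1 × S: 1 H
  Total hydrogens = 17.
Molecular formula: C13H17N3OS

C13H17N3OS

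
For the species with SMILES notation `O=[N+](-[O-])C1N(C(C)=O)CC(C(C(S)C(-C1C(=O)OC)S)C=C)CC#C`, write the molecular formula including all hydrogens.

C16H22N2O5S2

Heavy atoms from the SMILES: 16 C, 2 N, 5 O, 2 S.
Implicit hydrogens by atom environment:
  8 × C: 1 H each → 8
  4 × O: no H
  3 × C: 2 H each → 6
  3 × C: no H
  2 × C: 3 H each → 6
  2 × S: 1 H each → 2
  1 × N: no H
  1 × N (charge +1): no H
  1 × O (charge -1): no H
  Total hydrogens = 22.
Molecular formula: C16H22N2O5S2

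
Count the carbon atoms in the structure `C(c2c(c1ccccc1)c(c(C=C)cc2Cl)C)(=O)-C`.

17

The symbol for carbon appears 17 times in the SMILES. Lowercase c denotes aromatic carbon and counts toward C.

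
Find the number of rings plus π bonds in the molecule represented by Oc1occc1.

Molecular formula from the SMILES: C4H4O2.
DoU = (2C + 2 + N − H − X)/2 = (2·4 + 2 + 0 − 4 − 0)/2 = 6/2 = 3.
(Structurally: 1 ring(s) + 2 π bond(s) = 3.)

3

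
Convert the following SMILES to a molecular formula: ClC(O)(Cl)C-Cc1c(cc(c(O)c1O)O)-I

Heavy atoms from the SMILES: 9 C, 2 Cl, 1 I, 4 O.
Implicit hydrogens by atom environment:
  5 × C (aromatic): no H
  4 × O: 1 H each → 4
  2 × C: 2 H each → 4
  2 × Cl: no H
  1 × C (aromatic): 1 H
  1 × C: no H
  1 × I: no H
  Total hydrogens = 9.
Molecular formula: C9H9Cl2IO4

C9H9Cl2IO4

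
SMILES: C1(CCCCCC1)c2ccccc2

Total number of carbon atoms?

13

The symbol for carbon appears 13 times in the SMILES. Lowercase c denotes aromatic carbon and counts toward C.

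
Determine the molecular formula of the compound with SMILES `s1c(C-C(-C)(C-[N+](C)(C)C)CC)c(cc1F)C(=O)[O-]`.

Heavy atoms from the SMILES: 14 C, 1 F, 1 N, 2 O, 1 S.
Implicit hydrogens by atom environment:
  5 × C: 3 H each → 15
  3 × C: 2 H each → 6
  3 × C (aromatic): no H
  2 × C: no H
  1 × C (aromatic): 1 H
  1 × F: no H
  1 × N (charge +1): no H
  1 × O: no H
  1 × O (charge -1): no H
  1 × S (aromatic): no H
  Total hydrogens = 22.
Molecular formula: C14H22FNO2S

C14H22FNO2S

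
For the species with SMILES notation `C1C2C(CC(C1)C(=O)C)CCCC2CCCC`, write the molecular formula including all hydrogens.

Heavy atoms from the SMILES: 16 C, 1 O.
Implicit hydrogens by atom environment:
  9 × C: 2 H each → 18
  4 × C: 1 H each → 4
  2 × C: 3 H each → 6
  1 × C: no H
  1 × O: no H
  Total hydrogens = 28.
Molecular formula: C16H28O

C16H28O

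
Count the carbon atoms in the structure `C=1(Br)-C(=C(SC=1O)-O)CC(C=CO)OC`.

The symbol for carbon appears 9 times in the SMILES.

9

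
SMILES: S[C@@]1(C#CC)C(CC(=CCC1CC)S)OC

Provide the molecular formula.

C13H20OS2

Heavy atoms from the SMILES: 13 C, 1 O, 2 S.
Implicit hydrogens by atom environment:
  4 × C: no H
  3 × C: 3 H each → 9
  3 × C: 2 H each → 6
  3 × C: 1 H each → 3
  2 × S: 1 H each → 2
  1 × O: no H
  Total hydrogens = 20.
Molecular formula: C13H20OS2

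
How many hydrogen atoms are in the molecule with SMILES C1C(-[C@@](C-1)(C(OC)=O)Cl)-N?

Hydrogens are implicit in SMILES; fill each atom to its normal valence:
  2 × C: 2 H each → 4
  2 × C: no H
  2 × O: no H
  1 × C: 3 H
  1 × C: 1 H
  1 × Cl: no H
  1 × N: 2 H
  Total hydrogens = 10.

10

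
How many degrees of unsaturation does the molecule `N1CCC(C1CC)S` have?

Molecular formula from the SMILES: C6H13NS.
DoU = (2C + 2 + N − H − X)/2 = (2·6 + 2 + 1 − 13 − 0)/2 = 2/2 = 1.
(Structurally: 1 ring(s) + 0 π bond(s) = 1.)

1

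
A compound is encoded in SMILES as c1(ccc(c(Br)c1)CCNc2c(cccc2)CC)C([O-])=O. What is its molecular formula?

C17H17BrNO2-

Heavy atoms from the SMILES: 1 Br, 17 C, 1 N, 2 O.
Implicit hydrogens by atom environment:
  7 × C (aromatic): 1 H each → 7
  5 × C (aromatic): no H
  3 × C: 2 H each → 6
  1 × Br: no H
  1 × C: 3 H
  1 × C: no H
  1 × N: 1 H
  1 × O: no H
  1 × O (charge -1): no H
  Total hydrogens = 17.
Net charge -1.
Molecular formula: C17H17BrNO2-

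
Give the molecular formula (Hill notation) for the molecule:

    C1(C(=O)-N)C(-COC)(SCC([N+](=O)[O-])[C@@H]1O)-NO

Heavy atoms from the SMILES: 8 C, 3 N, 6 O, 1 S.
Implicit hydrogens by atom environment:
  3 × C: 1 H each → 3
  3 × O: no H
  2 × C: 2 H each → 4
  2 × C: no H
  2 × O: 1 H each → 2
  1 × C: 3 H
  1 × N: 2 H
  1 × N: 1 H
  1 × N (charge +1): no H
  1 × O (charge -1): no H
  1 × S: no H
  Total hydrogens = 15.
Molecular formula: C8H15N3O6S

C8H15N3O6S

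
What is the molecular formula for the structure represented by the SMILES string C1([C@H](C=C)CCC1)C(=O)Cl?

C8H11ClO

Heavy atoms from the SMILES: 8 C, 1 Cl, 1 O.
Implicit hydrogens by atom environment:
  4 × C: 2 H each → 8
  3 × C: 1 H each → 3
  1 × C: no H
  1 × Cl: no H
  1 × O: no H
  Total hydrogens = 11.
Molecular formula: C8H11ClO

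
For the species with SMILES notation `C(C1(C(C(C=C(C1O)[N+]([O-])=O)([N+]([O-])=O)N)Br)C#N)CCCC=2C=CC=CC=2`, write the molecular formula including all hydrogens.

C17H19BrN4O5

Heavy atoms from the SMILES: 1 Br, 17 C, 4 N, 5 O.
Implicit hydrogens by atom environment:
  5 × C (aromatic): 1 H each → 5
  4 × C: 2 H each → 8
  4 × C: no H
  3 × C: 1 H each → 3
  2 × N (charge +1): no H
  2 × O: no H
  2 × O (charge -1): no H
  1 × Br: no H
  1 × C (aromatic): no H
  1 × N: 2 H
  1 × N: no H
  1 × O: 1 H
  Total hydrogens = 19.
Molecular formula: C17H19BrN4O5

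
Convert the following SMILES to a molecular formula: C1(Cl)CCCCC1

Heavy atoms from the SMILES: 6 C, 1 Cl.
Implicit hydrogens by atom environment:
  5 × C: 2 H each → 10
  1 × C: 1 H
  1 × Cl: no H
  Total hydrogens = 11.
Molecular formula: C6H11Cl

C6H11Cl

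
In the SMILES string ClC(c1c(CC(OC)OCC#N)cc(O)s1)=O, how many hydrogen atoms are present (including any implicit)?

10

Hydrogens are implicit in SMILES; fill each atom to its normal valence:
  3 × C (aromatic): no H
  3 × O: no H
  2 × C: 2 H each → 4
  2 × C: no H
  1 × C: 3 H
  1 × C (aromatic): 1 H
  1 × C: 1 H
  1 × Cl: no H
  1 × N: no H
  1 × O: 1 H
  1 × S (aromatic): no H
  Total hydrogens = 10.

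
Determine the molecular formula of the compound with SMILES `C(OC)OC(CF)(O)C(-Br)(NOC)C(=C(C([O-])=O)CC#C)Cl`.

C12H15BrClFNO6-

Heavy atoms from the SMILES: 1 Br, 12 C, 1 Cl, 1 F, 1 N, 6 O.
Implicit hydrogens by atom environment:
  6 × C: no H
  4 × O: no H
  3 × C: 2 H each → 6
  2 × C: 3 H each → 6
  1 × Br: no H
  1 × C: 1 H
  1 × Cl: no H
  1 × F: no H
  1 × N: 1 H
  1 × O: 1 H
  1 × O (charge -1): no H
  Total hydrogens = 15.
Net charge -1.
Molecular formula: C12H15BrClFNO6-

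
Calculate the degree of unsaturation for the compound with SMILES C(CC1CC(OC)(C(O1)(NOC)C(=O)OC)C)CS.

Molecular formula from the SMILES: C12H23NO5S.
DoU = (2C + 2 + N − H − X)/2 = (2·12 + 2 + 1 − 23 − 0)/2 = 4/2 = 2.
(Structurally: 1 ring(s) + 1 π bond(s) = 2.)

2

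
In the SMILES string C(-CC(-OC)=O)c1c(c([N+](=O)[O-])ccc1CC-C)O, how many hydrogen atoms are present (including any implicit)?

17

Hydrogens are implicit in SMILES; fill each atom to its normal valence:
  4 × C: 2 H each → 8
  4 × C (aromatic): no H
  3 × O: no H
  2 × C: 3 H each → 6
  2 × C (aromatic): 1 H each → 2
  1 × C: no H
  1 × N (charge +1): no H
  1 × O: 1 H
  1 × O (charge -1): no H
  Total hydrogens = 17.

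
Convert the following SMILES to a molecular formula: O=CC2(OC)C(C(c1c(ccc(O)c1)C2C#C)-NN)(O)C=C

C16H18N2O4

Heavy atoms from the SMILES: 16 C, 2 N, 4 O.
Implicit hydrogens by atom environment:
  5 × C: 1 H each → 5
  3 × C (aromatic): 1 H each → 3
  3 × C (aromatic): no H
  3 × C: no H
  2 × O: 1 H each → 2
  2 × O: no H
  1 × C: 3 H
  1 × C: 2 H
  1 × N: 2 H
  1 × N: 1 H
  Total hydrogens = 18.
Molecular formula: C16H18N2O4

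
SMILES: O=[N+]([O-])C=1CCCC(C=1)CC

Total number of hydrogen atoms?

13

Hydrogens are implicit in SMILES; fill each atom to its normal valence:
  4 × C: 2 H each → 8
  2 × C: 1 H each → 2
  1 × C: 3 H
  1 × C: no H
  1 × N (charge +1): no H
  1 × O: no H
  1 × O (charge -1): no H
  Total hydrogens = 13.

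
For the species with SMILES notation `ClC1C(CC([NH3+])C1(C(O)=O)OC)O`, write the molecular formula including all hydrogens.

C7H13ClNO4+

Heavy atoms from the SMILES: 7 C, 1 Cl, 1 N, 4 O.
Implicit hydrogens by atom environment:
  3 × C: 1 H each → 3
  2 × C: no H
  2 × O: 1 H each → 2
  2 × O: no H
  1 × C: 3 H
  1 × C: 2 H
  1 × Cl: no H
  1 × N (charge +1): 3 H
  Total hydrogens = 13.
Net charge +1.
Molecular formula: C7H13ClNO4+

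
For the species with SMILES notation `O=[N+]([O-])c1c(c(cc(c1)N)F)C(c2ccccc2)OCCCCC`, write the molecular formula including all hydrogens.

Heavy atoms from the SMILES: 18 C, 1 F, 2 N, 3 O.
Implicit hydrogens by atom environment:
  7 × C (aromatic): 1 H each → 7
  5 × C (aromatic): no H
  4 × C: 2 H each → 8
  2 × O: no H
  1 × C: 3 H
  1 × C: 1 H
  1 × F: no H
  1 × N: 2 H
  1 × N (charge +1): no H
  1 × O (charge -1): no H
  Total hydrogens = 21.
Molecular formula: C18H21FN2O3

C18H21FN2O3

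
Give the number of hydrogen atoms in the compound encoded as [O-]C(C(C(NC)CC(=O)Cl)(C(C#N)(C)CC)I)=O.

15

Hydrogens are implicit in SMILES; fill each atom to its normal valence:
  5 × C: no H
  3 × C: 3 H each → 9
  2 × C: 2 H each → 4
  2 × O: no H
  1 × C: 1 H
  1 × Cl: no H
  1 × I: no H
  1 × N: 1 H
  1 × N: no H
  1 × O (charge -1): no H
  Total hydrogens = 15.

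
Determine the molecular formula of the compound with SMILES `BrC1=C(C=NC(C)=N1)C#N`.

C6H4BrN3

Heavy atoms from the SMILES: 1 Br, 6 C, 3 N.
Implicit hydrogens by atom environment:
  3 × C (aromatic): no H
  2 × N (aromatic): no H
  1 × Br: no H
  1 × C: 3 H
  1 × C (aromatic): 1 H
  1 × C: no H
  1 × N: no H
  Total hydrogens = 4.
Molecular formula: C6H4BrN3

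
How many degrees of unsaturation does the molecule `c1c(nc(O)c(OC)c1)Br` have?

Molecular formula from the SMILES: C6H6BrNO2.
DoU = (2C + 2 + N − H − X)/2 = (2·6 + 2 + 1 − 6 − 1)/2 = 8/2 = 4.
(Structurally: 1 ring(s) + 3 π bond(s) = 4.)

4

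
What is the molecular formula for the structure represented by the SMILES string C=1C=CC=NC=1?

Heavy atoms from the SMILES: 5 C, 1 N.
Implicit hydrogens by atom environment:
  5 × C (aromatic): 1 H each → 5
  1 × N (aromatic): no H
  Total hydrogens = 5.
Molecular formula: C5H5N

C5H5N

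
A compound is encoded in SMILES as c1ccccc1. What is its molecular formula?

Heavy atoms from the SMILES: 6 C.
Implicit hydrogens by atom environment:
  6 × C (aromatic): 1 H each → 6
  Total hydrogens = 6.
Molecular formula: C6H6

C6H6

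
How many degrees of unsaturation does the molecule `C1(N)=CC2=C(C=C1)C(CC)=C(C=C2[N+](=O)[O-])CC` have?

8

Molecular formula from the SMILES: C14H16N2O2.
DoU = (2C + 2 + N − H − X)/2 = (2·14 + 2 + 2 − 16 − 0)/2 = 16/2 = 8.
(Structurally: 2 ring(s) + 6 π bond(s) = 8.)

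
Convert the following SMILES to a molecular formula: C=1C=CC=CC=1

Heavy atoms from the SMILES: 6 C.
Implicit hydrogens by atom environment:
  6 × C (aromatic): 1 H each → 6
  Total hydrogens = 6.
Molecular formula: C6H6

C6H6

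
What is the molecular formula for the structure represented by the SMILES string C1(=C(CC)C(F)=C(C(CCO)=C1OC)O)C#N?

Heavy atoms from the SMILES: 12 C, 1 F, 1 N, 3 O.
Implicit hydrogens by atom environment:
  6 × C (aromatic): no H
  3 × C: 2 H each → 6
  2 × C: 3 H each → 6
  2 × O: 1 H each → 2
  1 × C: no H
  1 × F: no H
  1 × N: no H
  1 × O: no H
  Total hydrogens = 14.
Molecular formula: C12H14FNO3

C12H14FNO3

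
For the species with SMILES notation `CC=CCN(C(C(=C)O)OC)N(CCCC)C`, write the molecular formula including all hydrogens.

Heavy atoms from the SMILES: 13 C, 2 N, 2 O.
Implicit hydrogens by atom environment:
  5 × C: 2 H each → 10
  4 × C: 3 H each → 12
  3 × C: 1 H each → 3
  2 × N: no H
  1 × C: no H
  1 × O: 1 H
  1 × O: no H
  Total hydrogens = 26.
Molecular formula: C13H26N2O2

C13H26N2O2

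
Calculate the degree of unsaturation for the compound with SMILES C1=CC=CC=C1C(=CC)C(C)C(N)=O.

6

Molecular formula from the SMILES: C12H15NO.
DoU = (2C + 2 + N − H − X)/2 = (2·12 + 2 + 1 − 15 − 0)/2 = 12/2 = 6.
(Structurally: 1 ring(s) + 5 π bond(s) = 6.)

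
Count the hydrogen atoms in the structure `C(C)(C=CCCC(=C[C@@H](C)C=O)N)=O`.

17

Hydrogens are implicit in SMILES; fill each atom to its normal valence:
  5 × C: 1 H each → 5
  2 × C: 3 H each → 6
  2 × C: 2 H each → 4
  2 × C: no H
  2 × O: no H
  1 × N: 2 H
  Total hydrogens = 17.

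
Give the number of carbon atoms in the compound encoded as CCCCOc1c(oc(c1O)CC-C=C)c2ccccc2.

The symbol for carbon appears 18 times in the SMILES. Lowercase c denotes aromatic carbon and counts toward C.

18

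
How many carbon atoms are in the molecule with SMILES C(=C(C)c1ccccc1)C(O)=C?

11

The symbol for carbon appears 11 times in the SMILES. Lowercase c denotes aromatic carbon and counts toward C.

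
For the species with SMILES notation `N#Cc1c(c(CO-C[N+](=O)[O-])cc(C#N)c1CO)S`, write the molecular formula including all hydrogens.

C11H9N3O4S

Heavy atoms from the SMILES: 11 C, 3 N, 4 O, 1 S.
Implicit hydrogens by atom environment:
  5 × C (aromatic): no H
  3 × C: 2 H each → 6
  2 × C: no H
  2 × N: no H
  2 × O: no H
  1 × C (aromatic): 1 H
  1 × N (charge +1): no H
  1 × O: 1 H
  1 × O (charge -1): no H
  1 × S: 1 H
  Total hydrogens = 9.
Molecular formula: C11H9N3O4S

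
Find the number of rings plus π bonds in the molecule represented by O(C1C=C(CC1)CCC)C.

2

Molecular formula from the SMILES: C9H16O.
DoU = (2C + 2 + N − H − X)/2 = (2·9 + 2 + 0 − 16 − 0)/2 = 4/2 = 2.
(Structurally: 1 ring(s) + 1 π bond(s) = 2.)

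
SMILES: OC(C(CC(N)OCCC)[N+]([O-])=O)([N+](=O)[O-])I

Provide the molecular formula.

Heavy atoms from the SMILES: 7 C, 1 I, 3 N, 6 O.
Implicit hydrogens by atom environment:
  3 × C: 2 H each → 6
  3 × O: no H
  2 × C: 1 H each → 2
  2 × N (charge +1): no H
  2 × O (charge -1): no H
  1 × C: 3 H
  1 × C: no H
  1 × I: no H
  1 × N: 2 H
  1 × O: 1 H
  Total hydrogens = 14.
Molecular formula: C7H14IN3O6

C7H14IN3O6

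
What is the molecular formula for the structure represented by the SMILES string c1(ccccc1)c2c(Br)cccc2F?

Heavy atoms from the SMILES: 1 Br, 12 C, 1 F.
Implicit hydrogens by atom environment:
  8 × C (aromatic): 1 H each → 8
  4 × C (aromatic): no H
  1 × Br: no H
  1 × F: no H
  Total hydrogens = 8.
Molecular formula: C12H8BrF

C12H8BrF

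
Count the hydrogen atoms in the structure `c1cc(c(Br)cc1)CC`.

Hydrogens are implicit in SMILES; fill each atom to its normal valence:
  4 × C (aromatic): 1 H each → 4
  2 × C (aromatic): no H
  1 × Br: no H
  1 × C: 3 H
  1 × C: 2 H
  Total hydrogens = 9.

9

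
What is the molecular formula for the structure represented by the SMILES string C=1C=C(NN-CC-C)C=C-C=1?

C9H14N2

Heavy atoms from the SMILES: 9 C, 2 N.
Implicit hydrogens by atom environment:
  5 × C (aromatic): 1 H each → 5
  2 × C: 2 H each → 4
  2 × N: 1 H each → 2
  1 × C: 3 H
  1 × C (aromatic): no H
  Total hydrogens = 14.
Molecular formula: C9H14N2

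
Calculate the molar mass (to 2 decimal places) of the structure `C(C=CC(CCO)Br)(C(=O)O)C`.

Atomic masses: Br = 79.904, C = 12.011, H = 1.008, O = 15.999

237.09

Molecular formula: C8H13BrO3.
M = 1×79.904 + 8×12.011 + 13×1.008 + 3×15.999 = 237.09 g/mol.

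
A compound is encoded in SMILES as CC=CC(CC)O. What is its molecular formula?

C6H12O

Heavy atoms from the SMILES: 6 C, 1 O.
Implicit hydrogens by atom environment:
  3 × C: 1 H each → 3
  2 × C: 3 H each → 6
  1 × C: 2 H
  1 × O: 1 H
  Total hydrogens = 12.
Molecular formula: C6H12O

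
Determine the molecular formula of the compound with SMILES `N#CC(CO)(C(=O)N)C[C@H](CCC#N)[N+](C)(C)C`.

Heavy atoms from the SMILES: 12 C, 4 N, 2 O.
Implicit hydrogens by atom environment:
  4 × C: 2 H each → 8
  4 × C: no H
  3 × C: 3 H each → 9
  2 × N: no H
  1 × C: 1 H
  1 × N: 2 H
  1 × N (charge +1): no H
  1 × O: 1 H
  1 × O: no H
  Total hydrogens = 21.
Net charge +1.
Molecular formula: C12H21N4O2+

C12H21N4O2+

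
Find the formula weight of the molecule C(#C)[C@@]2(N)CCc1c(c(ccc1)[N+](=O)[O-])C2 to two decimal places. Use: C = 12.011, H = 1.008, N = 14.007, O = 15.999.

216.24

Molecular formula: C12H12N2O2.
M = 12×12.011 + 12×1.008 + 2×14.007 + 2×15.999 = 216.24 g/mol.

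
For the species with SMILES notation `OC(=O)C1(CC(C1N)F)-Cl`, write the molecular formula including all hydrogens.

Heavy atoms from the SMILES: 5 C, 1 Cl, 1 F, 1 N, 2 O.
Implicit hydrogens by atom environment:
  2 × C: 1 H each → 2
  2 × C: no H
  1 × C: 2 H
  1 × Cl: no H
  1 × F: no H
  1 × N: 2 H
  1 × O: 1 H
  1 × O: no H
  Total hydrogens = 7.
Molecular formula: C5H7ClFNO2

C5H7ClFNO2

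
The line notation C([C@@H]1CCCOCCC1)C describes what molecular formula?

Heavy atoms from the SMILES: 9 C, 1 O.
Implicit hydrogens by atom environment:
  7 × C: 2 H each → 14
  1 × C: 3 H
  1 × C: 1 H
  1 × O: no H
  Total hydrogens = 18.
Molecular formula: C9H18O

C9H18O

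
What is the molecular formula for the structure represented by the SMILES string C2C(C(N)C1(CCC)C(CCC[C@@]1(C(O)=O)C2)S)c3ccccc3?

C20H29NO2S

Heavy atoms from the SMILES: 20 C, 1 N, 2 O, 1 S.
Implicit hydrogens by atom environment:
  7 × C: 2 H each → 14
  5 × C (aromatic): 1 H each → 5
  3 × C: 1 H each → 3
  3 × C: no H
  1 × C: 3 H
  1 × C (aromatic): no H
  1 × N: 2 H
  1 × O: 1 H
  1 × O: no H
  1 × S: 1 H
  Total hydrogens = 29.
Molecular formula: C20H29NO2S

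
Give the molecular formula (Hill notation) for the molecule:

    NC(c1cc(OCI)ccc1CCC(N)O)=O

C11H15IN2O3

Heavy atoms from the SMILES: 11 C, 1 I, 2 N, 3 O.
Implicit hydrogens by atom environment:
  3 × C: 2 H each → 6
  3 × C (aromatic): 1 H each → 3
  3 × C (aromatic): no H
  2 × N: 2 H each → 4
  2 × O: no H
  1 × C: 1 H
  1 × C: no H
  1 × I: no H
  1 × O: 1 H
  Total hydrogens = 15.
Molecular formula: C11H15IN2O3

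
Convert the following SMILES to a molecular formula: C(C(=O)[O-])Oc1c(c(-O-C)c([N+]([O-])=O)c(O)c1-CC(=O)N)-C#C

Heavy atoms from the SMILES: 13 C, 2 N, 8 O.
Implicit hydrogens by atom environment:
  6 × C (aromatic): no H
  5 × O: no H
  3 × C: no H
  2 × C: 2 H each → 4
  2 × O (charge -1): no H
  1 × C: 3 H
  1 × C: 1 H
  1 × N: 2 H
  1 × N (charge +1): no H
  1 × O: 1 H
  Total hydrogens = 11.
Net charge -1.
Molecular formula: C13H11N2O8-

C13H11N2O8-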